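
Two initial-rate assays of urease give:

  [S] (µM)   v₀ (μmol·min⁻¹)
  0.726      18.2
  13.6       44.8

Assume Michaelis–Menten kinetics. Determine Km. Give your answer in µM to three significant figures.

1.22 µM

From v = Vmax[S]/(Km+[S]), each point gives Vmax = v(Km+[S])/[S].
Equating: 18.2(Km+0.726)/0.726 = 44.8(Km+13.6)/13.6.
25.07·Km + 18.2 = 3.294·Km + 44.8, so (25.07 − 3.294)·Km = 44.8 − 18.2.
Km = 26.60/21.77 = 1.22 µM; then Vmax = 18.2(1.22+0.726)/0.726 = 48.8 μmol·min⁻¹.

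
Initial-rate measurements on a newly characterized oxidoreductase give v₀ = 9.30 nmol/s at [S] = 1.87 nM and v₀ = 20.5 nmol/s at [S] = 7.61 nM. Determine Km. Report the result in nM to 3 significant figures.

In reciprocal form, 1/v = (Km/Vmax)·(1/[S]) + 1/Vmax. The two points give (1/[S], 1/v) = (0.5348, 0.1075) and (0.1314, 0.04878).
Slope = (0.1075 − 0.04878)/(0.5348 − 0.1314) = 0.1456; intercept = 0.1075 − 0.1456×0.5348 = 0.02964.
Vmax = 1/intercept = 33.7 nmol/s; Km = slope × Vmax = 0.1456 × 33.7 = 4.91 nM.

4.91 nM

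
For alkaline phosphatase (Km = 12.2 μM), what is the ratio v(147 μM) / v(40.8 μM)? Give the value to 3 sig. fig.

Since Vmax cancels, v₂/v₁ = [S]₂(Km+[S]₁) / [S]₁(Km+[S]₂).
= 147×(12.2+40.8) / (40.8×(12.2+147)) = 7791/6495 = 1.20.

1.20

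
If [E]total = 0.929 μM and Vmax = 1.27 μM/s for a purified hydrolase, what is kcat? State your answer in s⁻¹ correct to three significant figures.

1.37 s⁻¹

kcat = Vmax/[E]total = 1.27 μM/s / 0.929 μM = 1.37 s⁻¹.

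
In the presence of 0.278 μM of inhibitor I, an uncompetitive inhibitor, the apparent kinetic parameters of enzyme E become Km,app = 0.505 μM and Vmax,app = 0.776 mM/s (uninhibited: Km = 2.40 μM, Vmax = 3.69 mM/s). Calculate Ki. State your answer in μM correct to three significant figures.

Uncompetitive: Vmax,app = Vmax/α (and Km,app = Km/α) with α = 1 + [I]/Ki.
α = Vmax/Vmax,app = 3.69/0.776 = 4.755.
Since α = 1 + [I]/Ki, [I]/Ki = 4.755 − 1 = 3.755 and Ki = 0.278/3.755 = 0.0740 μM.

0.0740 μM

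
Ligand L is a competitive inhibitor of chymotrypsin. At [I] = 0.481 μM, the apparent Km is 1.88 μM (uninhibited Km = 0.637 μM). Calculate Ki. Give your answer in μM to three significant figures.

0.246 μM

Competitive: Km,app = α·Km with α = 1 + [I]/Ki.
α = Km,app/Km = 1.88/0.637 = 2.951.
Since α = 1 + [I]/Ki, [I]/Ki = 2.951 − 1 = 1.951 and Ki = 0.481/1.951 = 0.246 μM.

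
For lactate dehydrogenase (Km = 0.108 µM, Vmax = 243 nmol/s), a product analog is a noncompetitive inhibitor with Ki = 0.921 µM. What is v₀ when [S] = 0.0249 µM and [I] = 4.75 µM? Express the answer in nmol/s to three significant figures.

7.39 nmol/s

With α = 1 + [I]/Ki = 1 + 4.75/0.921 = 6.157, the noncompetitive rate law is v = (Vmax/α)·[S] / (Km + [S]).
v = (243/6.157)×0.0249 / (0.108 + 0.0249) = 0.9827/0.1329 = 7.39 nmol/s.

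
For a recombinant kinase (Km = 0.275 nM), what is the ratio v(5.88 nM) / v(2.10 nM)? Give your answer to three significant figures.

The fractional saturations are [S]/(Km+[S]) = 2.10/2.375 = 0.8842 and 5.88/6.155 = 0.9553.
v₂/v₁ is just their ratio: 0.9553/0.8842 = 1.08.

1.08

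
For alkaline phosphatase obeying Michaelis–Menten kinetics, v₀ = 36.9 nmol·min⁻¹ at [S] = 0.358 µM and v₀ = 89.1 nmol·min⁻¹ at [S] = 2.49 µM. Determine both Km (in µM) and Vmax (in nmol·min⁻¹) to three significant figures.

Km = 0.776 µM; Vmax = 117 nmol·min⁻¹

From v = Vmax[S]/(Km+[S]), each point gives Vmax = v(Km+[S])/[S].
Equating: 36.9(Km+0.358)/0.358 = 89.1(Km+2.49)/2.49.
103.1·Km + 36.9 = 35.78·Km + 89.1, so (103.1 − 35.78)·Km = 89.1 − 36.9.
Km = 52.20/67.29 = 0.776 µM; then Vmax = 36.9(0.776+0.358)/0.358 = 117 nmol·min⁻¹.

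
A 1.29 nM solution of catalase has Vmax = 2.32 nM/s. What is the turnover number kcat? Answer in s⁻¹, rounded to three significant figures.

1.80 s⁻¹

kcat = Vmax/[E]total = 2.32 nM/s / 1.29 nM = 1.80 s⁻¹.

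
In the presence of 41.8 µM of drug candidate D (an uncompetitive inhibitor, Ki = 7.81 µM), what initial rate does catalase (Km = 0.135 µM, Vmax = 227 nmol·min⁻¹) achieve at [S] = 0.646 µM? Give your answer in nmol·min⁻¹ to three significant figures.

α = 1 + [I]/Ki = 1 + 41.8/7.81 = 6.352.
For an uncompetitive inhibitor, both parameters are divided by α, giving Vmax/α and Km/α: Km,app = 0.0213 µM, Vmax,app = 35.7 nmol·min⁻¹.
v = Vmax,app·[S]/(Km,app + [S]) = 35.7 × 0.646/(0.0213 + 0.646) = 34.6 nmol·min⁻¹.

34.6 nmol·min⁻¹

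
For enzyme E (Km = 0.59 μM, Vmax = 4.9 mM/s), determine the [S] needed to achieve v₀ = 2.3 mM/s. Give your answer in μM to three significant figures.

0.522 μM

The required fractional saturation is v/Vmax = 2.3/4.9 = 0.4694.
Then [S]/(Km+[S]) = 0.4694 ⇒ [S] = 0.59 × 0.4694/(1 − 0.4694) = 0.522 μM.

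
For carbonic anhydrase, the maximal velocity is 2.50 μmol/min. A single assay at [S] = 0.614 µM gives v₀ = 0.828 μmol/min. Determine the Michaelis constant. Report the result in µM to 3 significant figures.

From v = Vmax[S]/(Km+[S]), Km = [S](Vmax − v)/v.
Km = 0.614 × (2.50 − 0.828) / 0.828 = 1.027/0.828 = 1.24 µM.

1.24 µM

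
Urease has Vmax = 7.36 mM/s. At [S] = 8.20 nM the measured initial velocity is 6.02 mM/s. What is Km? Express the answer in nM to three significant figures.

v/Vmax = 6.02/7.36 = 0.8179 = [S]/(Km+[S]).
So Km + [S] = [S]/0.8179 = 10.03 nM, giving Km = 10.03 − 8.20 = 1.83 nM.

1.83 nM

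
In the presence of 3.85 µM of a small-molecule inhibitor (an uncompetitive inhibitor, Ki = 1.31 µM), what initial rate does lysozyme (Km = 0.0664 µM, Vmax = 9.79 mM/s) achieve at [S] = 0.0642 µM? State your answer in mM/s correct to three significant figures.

α = 1 + [I]/Ki = 1 + 3.85/1.31 = 3.939.
For an uncompetitive inhibitor, both parameters are divided by α, giving Vmax/α and Km/α: Km,app = 0.0169 µM, Vmax,app = 2.49 mM/s.
v = Vmax,app·[S]/(Km,app + [S]) = 2.49 × 0.0642/(0.0169 + 0.0642) = 1.97 mM/s.

1.97 mM/s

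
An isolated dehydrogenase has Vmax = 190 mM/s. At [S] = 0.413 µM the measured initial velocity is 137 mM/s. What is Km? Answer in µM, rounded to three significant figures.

v/Vmax = 137/190 = 0.7211 = [S]/(Km+[S]).
So Km + [S] = [S]/0.7211 = 0.5728 µM, giving Km = 0.5728 − 0.413 = 0.160 µM.

0.160 µM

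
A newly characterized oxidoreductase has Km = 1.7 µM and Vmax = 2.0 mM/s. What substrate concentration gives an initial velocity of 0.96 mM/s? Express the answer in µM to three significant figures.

1.57 µM

The required fractional saturation is v/Vmax = 0.96/2.0 = 0.4800.
Then [S]/(Km+[S]) = 0.4800 ⇒ [S] = 1.7 × 0.4800/(1 − 0.4800) = 1.57 µM.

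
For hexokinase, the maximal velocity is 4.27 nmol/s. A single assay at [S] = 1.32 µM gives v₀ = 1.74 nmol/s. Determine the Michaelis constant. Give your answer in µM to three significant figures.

1.92 µM

From v = Vmax[S]/(Km+[S]), Km = [S](Vmax − v)/v.
Km = 1.32 × (4.27 − 1.74) / 1.74 = 3.340/1.74 = 1.92 µM.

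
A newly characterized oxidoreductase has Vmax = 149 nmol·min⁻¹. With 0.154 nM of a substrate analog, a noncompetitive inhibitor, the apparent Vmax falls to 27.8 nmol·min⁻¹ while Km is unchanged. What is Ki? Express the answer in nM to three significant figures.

0.0353 nM

Noncompetitive: Vmax,app = Vmax/α with α = 1 + [I]/Ki.
α = Vmax/Vmax,app = 149/27.8 = 5.360.
Ki = [I]/(α − 1) = 0.154/4.360 = 0.0353 nM.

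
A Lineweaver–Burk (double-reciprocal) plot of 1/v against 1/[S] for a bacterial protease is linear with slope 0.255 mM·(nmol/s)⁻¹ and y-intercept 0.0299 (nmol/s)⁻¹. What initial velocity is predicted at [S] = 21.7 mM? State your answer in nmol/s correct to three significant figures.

The y-intercept is 1/Vmax, so Vmax = 1/0.0299 = 33.4 nmol/s.
The slope is Km/Vmax, so Km = 0.255 × 33.4 = 8.53 mM.
Then v = 33.4 × 21.7/(8.53 + 21.7) = 24.0 nmol/s.

24.0 nmol/s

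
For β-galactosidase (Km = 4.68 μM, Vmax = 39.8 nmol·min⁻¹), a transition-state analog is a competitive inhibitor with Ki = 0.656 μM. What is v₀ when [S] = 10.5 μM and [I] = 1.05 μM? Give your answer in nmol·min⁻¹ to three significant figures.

α = 1 + [I]/Ki = 1 + 1.05/0.656 = 2.601.
For a competitive inhibitor, Vmax is unchanged and the apparent Km becomes α·Km: Km,app = 12.2 μM, Vmax,app = 39.8 nmol·min⁻¹.
v = Vmax,app·[S]/(Km,app + [S]) = 39.8 × 10.5/(12.2 + 10.5) = 18.4 nmol·min⁻¹.

18.4 nmol·min⁻¹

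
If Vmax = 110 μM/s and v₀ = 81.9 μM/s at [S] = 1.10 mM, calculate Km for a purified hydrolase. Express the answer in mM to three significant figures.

0.377 mM

v/Vmax = 81.9/110 = 0.7445 = [S]/(Km+[S]).
So Km + [S] = [S]/0.7445 = 1.477 mM, giving Km = 1.477 − 1.10 = 0.377 mM.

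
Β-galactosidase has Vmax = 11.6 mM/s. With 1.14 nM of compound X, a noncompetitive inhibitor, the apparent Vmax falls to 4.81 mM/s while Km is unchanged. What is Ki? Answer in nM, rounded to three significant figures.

0.808 nM

Noncompetitive: Vmax,app = Vmax/α with α = 1 + [I]/Ki.
α = Vmax/Vmax,app = 11.6/4.81 = 2.412.
Ki = [I]/(α − 1) = 1.14/1.412 = 0.808 nM.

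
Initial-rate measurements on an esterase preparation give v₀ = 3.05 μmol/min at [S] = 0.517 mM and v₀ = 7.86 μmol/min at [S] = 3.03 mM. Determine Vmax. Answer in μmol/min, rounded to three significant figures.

11.6 μmol/min

In reciprocal form, 1/v = (Km/Vmax)·(1/[S]) + 1/Vmax. The two points give (1/[S], 1/v) = (1.934, 0.3279) and (0.3300, 0.1272).
Slope = (0.3279 − 0.1272)/(1.934 − 0.3300) = 0.1251; intercept = 0.3279 − 0.1251×1.934 = 0.08595.
Vmax = 1/intercept = 11.6 μmol/min; Km = slope × Vmax = 0.1251 × 11.6 = 1.46 mM.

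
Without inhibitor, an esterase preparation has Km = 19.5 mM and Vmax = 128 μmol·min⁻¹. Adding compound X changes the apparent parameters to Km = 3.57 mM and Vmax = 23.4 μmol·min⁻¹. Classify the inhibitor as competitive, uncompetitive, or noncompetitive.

Both Km and Vmax decrease by the same factor (~5.46-fold) — characteristic of uncompetitive inhibition.

uncompetitive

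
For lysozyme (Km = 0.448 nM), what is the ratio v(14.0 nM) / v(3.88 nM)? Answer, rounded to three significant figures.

1.08

The fractional saturations are [S]/(Km+[S]) = 3.88/4.328 = 0.8965 and 14.0/14.45 = 0.9690.
v₂/v₁ is just their ratio: 0.9690/0.8965 = 1.08.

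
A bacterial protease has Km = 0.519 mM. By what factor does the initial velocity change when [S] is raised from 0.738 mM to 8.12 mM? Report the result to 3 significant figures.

The fractional saturations are [S]/(Km+[S]) = 0.738/1.257 = 0.5871 and 8.12/8.639 = 0.9399.
v₂/v₁ is just their ratio: 0.9399/0.5871 = 1.60.

1.60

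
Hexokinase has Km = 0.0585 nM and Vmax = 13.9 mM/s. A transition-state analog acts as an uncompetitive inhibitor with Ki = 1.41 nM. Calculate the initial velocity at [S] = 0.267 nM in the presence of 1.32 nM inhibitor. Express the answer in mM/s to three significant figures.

6.45 mM/s

α = 1 + [I]/Ki = 1 + 1.32/1.41 = 1.936.
For an uncompetitive inhibitor, both parameters are divided by α, giving Vmax/α and Km/α: Km,app = 0.0302 nM, Vmax,app = 7.18 mM/s.
v = Vmax,app·[S]/(Km,app + [S]) = 7.18 × 0.267/(0.0302 + 0.267) = 6.45 mM/s.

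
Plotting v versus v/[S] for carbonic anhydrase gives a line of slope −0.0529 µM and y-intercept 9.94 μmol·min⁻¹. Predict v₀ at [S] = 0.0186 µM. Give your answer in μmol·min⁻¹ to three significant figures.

2.59 μmol·min⁻¹

In the Eadie–Hofstee form v = Vmax − Km·(v/[S]), the slope is −Km and the intercept is Vmax, so Km = 0.0529 µM and Vmax = 9.94 μmol·min⁻¹.
v = 9.94 × 0.0186/(0.0529 + 0.0186) = 2.59 μmol·min⁻¹.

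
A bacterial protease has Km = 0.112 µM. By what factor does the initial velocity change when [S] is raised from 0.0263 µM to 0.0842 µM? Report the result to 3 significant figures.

2.26

The fractional saturations are [S]/(Km+[S]) = 0.0263/0.1383 = 0.1902 and 0.0842/0.1962 = 0.4292.
v₂/v₁ is just their ratio: 0.4292/0.1902 = 2.26.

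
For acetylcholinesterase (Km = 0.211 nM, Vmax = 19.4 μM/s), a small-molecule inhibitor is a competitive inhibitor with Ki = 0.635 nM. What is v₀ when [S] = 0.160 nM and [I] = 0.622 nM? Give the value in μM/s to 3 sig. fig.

α = 1 + [I]/Ki = 1 + 0.622/0.635 = 1.980.
For a competitive inhibitor, Vmax is unchanged and the apparent Km becomes α·Km: Km,app = 0.418 nM, Vmax,app = 19.4 μM/s.
v = Vmax,app·[S]/(Km,app + [S]) = 19.4 × 0.160/(0.418 + 0.160) = 5.37 μM/s.

5.37 μM/s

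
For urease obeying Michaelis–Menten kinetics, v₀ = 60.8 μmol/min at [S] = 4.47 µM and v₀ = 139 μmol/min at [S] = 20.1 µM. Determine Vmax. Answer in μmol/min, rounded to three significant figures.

220 μmol/min

In reciprocal form, 1/v = (Km/Vmax)·(1/[S]) + 1/Vmax. The two points give (1/[S], 1/v) = (0.2237, 0.01645) and (0.04975, 0.007194).
Slope = (0.01645 − 0.007194)/(0.2237 − 0.04975) = 0.05319; intercept = 0.01645 − 0.05319×0.2237 = 0.004548.
Vmax = 1/intercept = 220 μmol/min; Km = slope × Vmax = 0.05319 × 220 = 11.7 µM.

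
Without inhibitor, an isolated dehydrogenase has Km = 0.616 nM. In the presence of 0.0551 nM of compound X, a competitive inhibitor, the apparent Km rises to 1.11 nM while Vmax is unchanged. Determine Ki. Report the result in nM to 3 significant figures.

Competitive: Km,app = α·Km with α = 1 + [I]/Ki.
α = Km,app/Km = 1.11/0.616 = 1.802.
Since α = 1 + [I]/Ki, [I]/Ki = 1.802 − 1 = 0.8019 and Ki = 0.0551/0.8019 = 0.0687 nM.

0.0687 nM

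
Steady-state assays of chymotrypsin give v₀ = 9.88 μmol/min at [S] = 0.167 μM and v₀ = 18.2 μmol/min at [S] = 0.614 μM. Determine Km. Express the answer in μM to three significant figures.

In reciprocal form, 1/v = (Km/Vmax)·(1/[S]) + 1/Vmax. The two points give (1/[S], 1/v) = (5.988, 0.1012) and (1.629, 0.05495).
Slope = (0.1012 − 0.05495)/(5.988 − 1.629) = 0.01061; intercept = 0.1012 − 0.01061×5.988 = 0.03766.
Vmax = 1/intercept = 26.6 μmol/min; Km = slope × Vmax = 0.01061 × 26.6 = 0.282 μM.

0.282 μM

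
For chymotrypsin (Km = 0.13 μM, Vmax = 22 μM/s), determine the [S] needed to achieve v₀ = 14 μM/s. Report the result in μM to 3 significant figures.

0.228 μM

Rearranging v = Vmax[S]/(Km+[S]) gives [S] = Km·v/(Vmax − v).
[S] = 0.13 × 14 / (22 − 14) = 1.820/8.000 = 0.228 μM.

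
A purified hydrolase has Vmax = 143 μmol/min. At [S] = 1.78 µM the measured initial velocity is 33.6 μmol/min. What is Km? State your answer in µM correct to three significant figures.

5.80 µM

From v = Vmax[S]/(Km+[S]), Km = [S](Vmax − v)/v.
Km = 1.78 × (143 − 33.6) / 33.6 = 194.7/33.6 = 5.80 µM.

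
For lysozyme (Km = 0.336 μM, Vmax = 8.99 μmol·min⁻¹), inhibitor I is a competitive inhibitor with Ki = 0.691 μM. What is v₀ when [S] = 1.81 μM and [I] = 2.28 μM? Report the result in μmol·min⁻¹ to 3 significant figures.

5.00 μmol·min⁻¹

With α = 1 + [I]/Ki = 1 + 2.28/0.691 = 4.300, the competitive rate law is v = Vmax[S] / (αKm + [S]).
v = 8.99×1.81 / (4.300×0.336 + 1.81) = 16.27/3.255 = 5.00 μmol·min⁻¹.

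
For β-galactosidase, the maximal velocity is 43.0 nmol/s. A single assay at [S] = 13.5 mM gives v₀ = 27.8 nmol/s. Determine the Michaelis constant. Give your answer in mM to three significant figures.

7.38 mM

v/Vmax = 27.8/43.0 = 0.6465 = [S]/(Km+[S]).
So Km + [S] = [S]/0.6465 = 20.88 mM, giving Km = 20.88 − 13.5 = 7.38 mM.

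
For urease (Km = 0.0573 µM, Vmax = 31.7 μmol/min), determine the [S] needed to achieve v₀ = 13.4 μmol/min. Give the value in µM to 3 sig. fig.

0.0420 µM

Rearranging v = Vmax[S]/(Km+[S]) gives [S] = Km·v/(Vmax − v).
[S] = 0.0573 × 13.4 / (31.7 − 13.4) = 0.7678/18.30 = 0.0420 µM.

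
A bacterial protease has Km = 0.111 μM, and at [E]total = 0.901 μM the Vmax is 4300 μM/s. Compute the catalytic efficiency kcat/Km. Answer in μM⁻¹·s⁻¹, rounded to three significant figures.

kcat = Vmax/[E]total = 4300/0.901 = 4770 s⁻¹.
kcat/Km = 4770/0.111 = 43000 μM⁻¹·s⁻¹.

43000 μM⁻¹·s⁻¹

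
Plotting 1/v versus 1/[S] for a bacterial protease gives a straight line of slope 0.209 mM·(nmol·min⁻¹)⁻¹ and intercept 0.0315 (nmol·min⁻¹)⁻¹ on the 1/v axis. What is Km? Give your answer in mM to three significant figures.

6.63 mM

y-intercept = 1/Vmax ⇒ Vmax = 31.7 nmol·min⁻¹; slope = Km/Vmax ⇒ Km = slope × Vmax.
Km = 0.209 × 31.7 = 6.63 mM.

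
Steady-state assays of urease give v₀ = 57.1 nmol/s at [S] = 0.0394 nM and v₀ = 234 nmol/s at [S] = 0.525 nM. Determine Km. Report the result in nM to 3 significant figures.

From v = Vmax[S]/(Km+[S]), each point gives Vmax = v(Km+[S])/[S].
Equating: 57.1(Km+0.0394)/0.0394 = 234(Km+0.525)/0.525.
1449·Km + 57.1 = 445.7·Km + 234, so (1449 − 445.7)·Km = 234 − 57.1.
Km = 176.9/1004 = 0.176 nM; then Vmax = 57.1(0.176+0.0394)/0.0394 = 313 nmol/s.

0.176 nM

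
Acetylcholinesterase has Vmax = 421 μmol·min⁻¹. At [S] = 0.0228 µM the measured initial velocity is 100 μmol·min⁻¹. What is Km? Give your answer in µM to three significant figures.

0.0732 µM

v/Vmax = 100/421 = 0.2375 = [S]/(Km+[S]).
So Km + [S] = [S]/0.2375 = 0.09599 µM, giving Km = 0.09599 − 0.0228 = 0.0732 µM.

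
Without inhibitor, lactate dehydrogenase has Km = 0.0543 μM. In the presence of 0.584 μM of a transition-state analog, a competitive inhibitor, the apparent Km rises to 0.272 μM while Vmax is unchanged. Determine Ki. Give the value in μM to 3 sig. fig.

Competitive: Km,app = α·Km with α = 1 + [I]/Ki.
α = Km,app/Km = 0.272/0.0543 = 5.009.
Ki = [I]/(α − 1) = 0.584/4.009 = 0.146 μM.

0.146 μM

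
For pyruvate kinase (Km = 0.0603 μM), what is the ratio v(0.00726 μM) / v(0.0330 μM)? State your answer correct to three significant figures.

Since Vmax cancels, v₂/v₁ = [S]₂(Km+[S]₁) / [S]₁(Km+[S]₂).
= 0.00726×(0.0603+0.0330) / (0.0330×(0.0603+0.00726)) = 0.0006774/0.002229 = 0.304.

0.304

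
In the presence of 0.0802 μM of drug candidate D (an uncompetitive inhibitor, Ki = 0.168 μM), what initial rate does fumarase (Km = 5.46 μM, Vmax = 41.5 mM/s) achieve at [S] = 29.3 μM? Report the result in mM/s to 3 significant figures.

α = 1 + [I]/Ki = 1 + 0.0802/0.168 = 1.477.
For an uncompetitive inhibitor, both parameters are divided by α, giving Vmax/α and Km/α: Km,app = 3.70 μM, Vmax,app = 28.1 mM/s.
v = Vmax,app·[S]/(Km,app + [S]) = 28.1 × 29.3/(3.70 + 29.3) = 24.9 mM/s.

24.9 mM/s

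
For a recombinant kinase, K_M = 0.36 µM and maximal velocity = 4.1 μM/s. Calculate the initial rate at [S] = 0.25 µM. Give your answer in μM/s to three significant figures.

1.68 μM/s

v = Vmax·[S]/(Km + [S]) = 4.1 × 0.25 / (0.36 + 0.25)
  = 1.025 / 0.6100 = 1.68 μM/s.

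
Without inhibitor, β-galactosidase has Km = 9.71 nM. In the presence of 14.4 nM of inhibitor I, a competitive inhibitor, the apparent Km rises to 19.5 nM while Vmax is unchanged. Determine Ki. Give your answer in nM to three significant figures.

Competitive: Km,app = α·Km with α = 1 + [I]/Ki.
α = Km,app/Km = 19.5/9.71 = 2.008.
Ki = [I]/(α − 1) = 14.4/1.008 = 14.3 nM.

14.3 nM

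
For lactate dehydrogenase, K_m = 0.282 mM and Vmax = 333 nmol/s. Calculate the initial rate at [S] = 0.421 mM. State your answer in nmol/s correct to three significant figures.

v = Vmax·[S]/(Km + [S]) = 333 × 0.421 / (0.282 + 0.421)
  = 140.2 / 0.7030 = 199 nmol/s.

199 nmol/s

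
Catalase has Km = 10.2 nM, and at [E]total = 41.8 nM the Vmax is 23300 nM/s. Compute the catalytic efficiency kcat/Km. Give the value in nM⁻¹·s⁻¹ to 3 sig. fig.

kcat = Vmax/[E]total = 23300/41.8 = 557 s⁻¹.
kcat/Km = 557/10.2 = 54.6 nM⁻¹·s⁻¹.

54.6 nM⁻¹·s⁻¹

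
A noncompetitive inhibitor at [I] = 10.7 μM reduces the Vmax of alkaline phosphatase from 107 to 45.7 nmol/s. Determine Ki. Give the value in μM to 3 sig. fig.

7.98 μM

Noncompetitive: Vmax,app = Vmax/α with α = 1 + [I]/Ki.
α = Vmax/Vmax,app = 107/45.7 = 2.341.
Ki = [I]/(α − 1) = 10.7/1.341 = 7.98 μM.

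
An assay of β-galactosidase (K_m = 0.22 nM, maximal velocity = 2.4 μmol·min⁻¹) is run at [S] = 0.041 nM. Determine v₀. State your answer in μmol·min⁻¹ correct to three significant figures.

0.377 μmol·min⁻¹

[S]/(Km+[S]) = 0.041/0.2610 = 0.1571, the fractional saturation.
v = 0.1571 × Vmax = 0.1571 × 2.4 = 0.377 μmol·min⁻¹.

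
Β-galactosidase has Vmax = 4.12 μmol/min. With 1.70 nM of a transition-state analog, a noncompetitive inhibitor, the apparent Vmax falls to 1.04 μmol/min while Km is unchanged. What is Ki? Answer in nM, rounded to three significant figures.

Noncompetitive: Vmax,app = Vmax/α with α = 1 + [I]/Ki.
α = Vmax/Vmax,app = 4.12/1.04 = 3.962.
Ki = [I]/(α − 1) = 1.70/2.962 = 0.574 nM.

0.574 nM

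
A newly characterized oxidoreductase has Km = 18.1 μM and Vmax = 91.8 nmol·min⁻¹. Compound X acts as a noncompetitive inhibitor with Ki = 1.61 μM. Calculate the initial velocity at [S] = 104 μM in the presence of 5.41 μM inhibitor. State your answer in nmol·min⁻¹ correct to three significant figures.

17.9 nmol·min⁻¹

α = 1 + [I]/Ki = 1 + 5.41/1.61 = 4.360.
For a noncompetitive inhibitor, Vmax is reduced to Vmax/α while Km is unchanged: Km,app = 18.1 μM, Vmax,app = 21.1 nmol·min⁻¹.
v = Vmax,app·[S]/(Km,app + [S]) = 21.1 × 104/(18.1 + 104) = 17.9 nmol·min⁻¹.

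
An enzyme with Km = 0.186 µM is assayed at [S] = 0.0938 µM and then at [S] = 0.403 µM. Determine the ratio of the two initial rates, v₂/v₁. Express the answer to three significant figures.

The fractional saturations are [S]/(Km+[S]) = 0.0938/0.2798 = 0.3352 and 0.403/0.5890 = 0.6842.
v₂/v₁ is just their ratio: 0.6842/0.3352 = 2.04.

2.04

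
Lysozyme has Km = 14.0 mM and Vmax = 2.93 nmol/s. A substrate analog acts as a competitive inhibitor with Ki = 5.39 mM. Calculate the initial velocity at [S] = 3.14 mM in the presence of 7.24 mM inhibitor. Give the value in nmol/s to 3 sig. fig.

With α = 1 + [I]/Ki = 1 + 7.24/5.39 = 2.343, the competitive rate law is v = Vmax[S] / (αKm + [S]).
v = 2.93×3.14 / (2.343×14.0 + 3.14) = 9.200/35.95 = 0.256 nmol/s.

0.256 nmol/s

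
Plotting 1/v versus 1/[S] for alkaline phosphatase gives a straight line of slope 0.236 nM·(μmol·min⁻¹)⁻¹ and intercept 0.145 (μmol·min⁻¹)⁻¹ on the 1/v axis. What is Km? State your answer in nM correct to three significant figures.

y-intercept = 1/Vmax ⇒ Vmax = 6.90 μmol·min⁻¹; slope = Km/Vmax ⇒ Km = slope × Vmax.
Km = 0.236 × 6.90 = 1.63 nM.

1.63 nM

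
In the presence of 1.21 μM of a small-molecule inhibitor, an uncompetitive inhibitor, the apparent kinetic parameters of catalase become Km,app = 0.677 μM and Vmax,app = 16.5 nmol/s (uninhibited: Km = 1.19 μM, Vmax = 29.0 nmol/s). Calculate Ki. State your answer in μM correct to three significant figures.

1.60 μM

Uncompetitive: Vmax,app = Vmax/α (and Km,app = Km/α) with α = 1 + [I]/Ki.
α = Vmax/Vmax,app = 29.0/16.5 = 1.758.
Since α = 1 + [I]/Ki, [I]/Ki = 1.758 − 1 = 0.7576 and Ki = 1.21/0.7576 = 1.60 μM.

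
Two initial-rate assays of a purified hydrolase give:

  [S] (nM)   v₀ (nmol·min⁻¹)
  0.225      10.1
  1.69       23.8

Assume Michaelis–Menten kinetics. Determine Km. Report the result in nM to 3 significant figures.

In reciprocal form, 1/v = (Km/Vmax)·(1/[S]) + 1/Vmax. The two points give (1/[S], 1/v) = (4.444, 0.09901) and (0.5917, 0.04202).
Slope = (0.09901 − 0.04202)/(4.444 − 0.5917) = 0.01479; intercept = 0.09901 − 0.01479×4.444 = 0.03326.
Vmax = 1/intercept = 30.1 nmol·min⁻¹; Km = slope × Vmax = 0.01479 × 30.1 = 0.445 nM.

0.445 nM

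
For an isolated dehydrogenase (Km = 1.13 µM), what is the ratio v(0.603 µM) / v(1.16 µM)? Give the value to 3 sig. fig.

0.687

Since Vmax cancels, v₂/v₁ = [S]₂(Km+[S]₁) / [S]₁(Km+[S]₂).
= 0.603×(1.13+1.16) / (1.16×(1.13+0.603)) = 1.381/2.010 = 0.687.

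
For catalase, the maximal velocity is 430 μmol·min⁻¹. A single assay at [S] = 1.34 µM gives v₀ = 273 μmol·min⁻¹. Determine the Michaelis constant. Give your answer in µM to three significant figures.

0.771 µM

From v = Vmax[S]/(Km+[S]), Km = [S](Vmax − v)/v.
Km = 1.34 × (430 − 273) / 273 = 210.4/273 = 0.771 µM.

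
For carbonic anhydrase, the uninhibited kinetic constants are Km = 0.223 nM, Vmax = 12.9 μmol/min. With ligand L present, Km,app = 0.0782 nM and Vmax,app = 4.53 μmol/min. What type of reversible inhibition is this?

Both Km and Vmax decrease by the same factor (~2.85-fold) — characteristic of uncompetitive inhibition.

uncompetitive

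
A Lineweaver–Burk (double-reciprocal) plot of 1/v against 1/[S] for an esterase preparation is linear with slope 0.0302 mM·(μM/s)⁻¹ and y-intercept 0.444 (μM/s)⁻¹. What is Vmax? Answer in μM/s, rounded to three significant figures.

2.25 μM/s

The y-intercept of a Lineweaver–Burk plot equals 1/Vmax, so Vmax = 1/0.444 = 2.25 μM/s.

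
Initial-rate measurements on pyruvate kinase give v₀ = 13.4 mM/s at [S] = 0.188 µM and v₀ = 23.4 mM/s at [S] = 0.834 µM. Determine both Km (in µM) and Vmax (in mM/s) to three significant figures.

Km = 0.231 µM; Vmax = 29.9 mM/s

In reciprocal form, 1/v = (Km/Vmax)·(1/[S]) + 1/Vmax. The two points give (1/[S], 1/v) = (5.319, 0.07463) and (1.199, 0.04274).
Slope = (0.07463 − 0.04274)/(5.319 − 1.199) = 0.007741; intercept = 0.07463 − 0.007741×5.319 = 0.03345.
Vmax = 1/intercept = 29.9 mM/s; Km = slope × Vmax = 0.007741 × 29.9 = 0.231 µM.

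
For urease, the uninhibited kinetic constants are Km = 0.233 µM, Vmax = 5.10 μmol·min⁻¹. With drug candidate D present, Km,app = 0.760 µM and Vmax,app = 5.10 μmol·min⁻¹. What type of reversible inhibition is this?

competitive

Km increases (0.233 → 0.760 µM) while Vmax is unchanged — the hallmark of competitive inhibition.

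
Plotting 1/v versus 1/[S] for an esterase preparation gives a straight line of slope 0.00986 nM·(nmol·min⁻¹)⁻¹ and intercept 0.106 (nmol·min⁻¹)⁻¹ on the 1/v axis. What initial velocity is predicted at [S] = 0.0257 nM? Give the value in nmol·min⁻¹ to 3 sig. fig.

The y-intercept is 1/Vmax, so Vmax = 1/0.106 = 9.43 nmol·min⁻¹.
The slope is Km/Vmax, so Km = 0.00986 × 9.43 = 0.0930 nM.
Then v = 9.43 × 0.0257/(0.0930 + 0.0257) = 2.04 nmol·min⁻¹.

2.04 nmol·min⁻¹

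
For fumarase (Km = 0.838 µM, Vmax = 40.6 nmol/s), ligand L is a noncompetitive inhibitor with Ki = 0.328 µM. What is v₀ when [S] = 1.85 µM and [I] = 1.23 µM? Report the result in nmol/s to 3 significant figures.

With α = 1 + [I]/Ki = 1 + 1.23/0.328 = 4.750, the noncompetitive rate law is v = (Vmax/α)·[S] / (Km + [S]).
v = (40.6/4.750)×1.85 / (0.838 + 1.85) = 15.81/2.688 = 5.88 nmol/s.

5.88 nmol/s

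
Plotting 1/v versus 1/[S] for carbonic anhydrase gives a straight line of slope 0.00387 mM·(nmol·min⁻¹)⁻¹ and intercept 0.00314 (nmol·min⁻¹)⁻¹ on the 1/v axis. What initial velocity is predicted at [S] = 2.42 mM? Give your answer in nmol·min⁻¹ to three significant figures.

211 nmol·min⁻¹

The y-intercept is 1/Vmax, so Vmax = 1/0.00314 = 318 nmol·min⁻¹.
The slope is Km/Vmax, so Km = 0.00387 × 318 = 1.23 mM.
Then v = 318 × 2.42/(1.23 + 2.42) = 211 nmol·min⁻¹.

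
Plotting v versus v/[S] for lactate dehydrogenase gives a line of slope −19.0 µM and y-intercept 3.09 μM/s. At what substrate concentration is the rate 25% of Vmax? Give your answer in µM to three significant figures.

6.33 µM

The Eadie–Hofstee slope gives Km = 19.0 µM (slope = −Km).
v/Vmax = [S]/(Km+[S]) = 0.25 ⇒ [S] = Km·0.25/(1−0.25) = 19.0 × 0.3333 = 6.33 µM.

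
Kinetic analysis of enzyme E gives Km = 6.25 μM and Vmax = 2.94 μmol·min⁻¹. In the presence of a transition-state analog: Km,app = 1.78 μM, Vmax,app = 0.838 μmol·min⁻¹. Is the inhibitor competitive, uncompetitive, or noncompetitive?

Both Km and Vmax decrease by the same factor (~3.51-fold) — characteristic of uncompetitive inhibition.

uncompetitive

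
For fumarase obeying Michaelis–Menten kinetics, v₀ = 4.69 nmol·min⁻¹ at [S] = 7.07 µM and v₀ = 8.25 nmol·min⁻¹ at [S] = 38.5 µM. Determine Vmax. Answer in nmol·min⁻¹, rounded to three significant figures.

9.95 nmol·min⁻¹

In reciprocal form, 1/v = (Km/Vmax)·(1/[S]) + 1/Vmax. The two points give (1/[S], 1/v) = (0.1414, 0.2132) and (0.02597, 0.1212).
Slope = (0.2132 − 0.1212)/(0.1414 − 0.02597) = 0.7968; intercept = 0.2132 − 0.7968×0.1414 = 0.1005.
Vmax = 1/intercept = 9.95 nmol·min⁻¹; Km = slope × Vmax = 0.7968 × 9.95 = 7.93 µM.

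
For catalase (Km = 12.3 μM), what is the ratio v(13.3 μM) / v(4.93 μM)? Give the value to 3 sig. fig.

1.82

The fractional saturations are [S]/(Km+[S]) = 4.93/17.23 = 0.2861 and 13.3/25.60 = 0.5195.
v₂/v₁ is just their ratio: 0.5195/0.2861 = 1.82.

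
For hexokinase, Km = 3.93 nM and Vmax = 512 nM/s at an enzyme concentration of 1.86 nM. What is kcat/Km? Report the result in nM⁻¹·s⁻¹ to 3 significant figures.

kcat = Vmax/[E]total = 512/1.86 = 275 s⁻¹.
kcat/Km = 275/3.93 = 70.0 nM⁻¹·s⁻¹.

70.0 nM⁻¹·s⁻¹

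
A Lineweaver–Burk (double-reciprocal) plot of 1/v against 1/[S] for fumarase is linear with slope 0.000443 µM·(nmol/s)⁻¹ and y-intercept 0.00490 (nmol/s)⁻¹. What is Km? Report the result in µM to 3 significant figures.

0.0904 µM

y-intercept = 1/Vmax ⇒ Vmax = 204 nmol/s; slope = Km/Vmax ⇒ Km = slope × Vmax.
Km = 0.000443 × 204 = 0.0904 µM.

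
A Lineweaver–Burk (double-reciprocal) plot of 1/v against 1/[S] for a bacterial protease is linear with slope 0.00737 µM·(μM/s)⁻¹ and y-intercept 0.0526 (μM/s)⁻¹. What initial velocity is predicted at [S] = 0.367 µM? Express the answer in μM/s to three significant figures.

The y-intercept is 1/Vmax, so Vmax = 1/0.0526 = 19.0 μM/s.
The slope is Km/Vmax, so Km = 0.00737 × 19.0 = 0.140 µM.
Then v = 19.0 × 0.367/(0.140 + 0.367) = 13.8 μM/s.

13.8 μM/s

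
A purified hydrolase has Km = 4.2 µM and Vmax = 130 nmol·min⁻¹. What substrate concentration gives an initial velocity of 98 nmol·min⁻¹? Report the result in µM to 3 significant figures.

The required fractional saturation is v/Vmax = 98/130 = 0.7538.
Then [S]/(Km+[S]) = 0.7538 ⇒ [S] = 4.2 × 0.7538/(1 − 0.7538) = 12.9 µM.

12.9 µM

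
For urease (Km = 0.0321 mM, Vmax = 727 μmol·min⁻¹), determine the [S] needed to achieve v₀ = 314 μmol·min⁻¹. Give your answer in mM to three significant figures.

0.0244 mM

Rearranging v = Vmax[S]/(Km+[S]) gives [S] = Km·v/(Vmax − v).
[S] = 0.0321 × 314 / (727 − 314) = 10.08/413.0 = 0.0244 mM.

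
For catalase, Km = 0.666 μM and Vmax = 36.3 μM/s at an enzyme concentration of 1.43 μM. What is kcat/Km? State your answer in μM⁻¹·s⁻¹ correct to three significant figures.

38.1 μM⁻¹·s⁻¹

kcat = Vmax/[E]total = 36.3/1.43 = 25.4 s⁻¹.
kcat/Km = 25.4/0.666 = 38.1 μM⁻¹·s⁻¹.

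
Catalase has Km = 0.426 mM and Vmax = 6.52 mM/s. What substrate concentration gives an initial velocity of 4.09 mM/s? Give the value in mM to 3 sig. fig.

The required fractional saturation is v/Vmax = 4.09/6.52 = 0.6273.
Then [S]/(Km+[S]) = 0.6273 ⇒ [S] = 0.426 × 0.6273/(1 − 0.6273) = 0.717 mM.

0.717 mM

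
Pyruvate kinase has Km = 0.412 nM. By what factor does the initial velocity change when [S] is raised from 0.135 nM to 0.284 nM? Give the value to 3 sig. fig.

1.65

The fractional saturations are [S]/(Km+[S]) = 0.135/0.5470 = 0.2468 and 0.284/0.6960 = 0.4080.
v₂/v₁ is just their ratio: 0.4080/0.2468 = 1.65.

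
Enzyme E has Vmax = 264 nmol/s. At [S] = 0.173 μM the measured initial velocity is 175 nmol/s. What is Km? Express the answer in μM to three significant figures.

0.0880 μM

From v = Vmax[S]/(Km+[S]), Km = [S](Vmax − v)/v.
Km = 0.173 × (264 − 175) / 175 = 15.40/175 = 0.0880 μM.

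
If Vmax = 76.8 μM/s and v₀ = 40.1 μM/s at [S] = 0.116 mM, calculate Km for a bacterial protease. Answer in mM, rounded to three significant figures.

0.106 mM

v/Vmax = 40.1/76.8 = 0.5221 = [S]/(Km+[S]).
So Km + [S] = [S]/0.5221 = 0.2222 mM, giving Km = 0.2222 − 0.116 = 0.106 mM.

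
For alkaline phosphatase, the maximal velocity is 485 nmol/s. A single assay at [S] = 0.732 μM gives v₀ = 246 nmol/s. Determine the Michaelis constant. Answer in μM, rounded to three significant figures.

0.711 μM

v/Vmax = 246/485 = 0.5072 = [S]/(Km+[S]).
So Km + [S] = [S]/0.5072 = 1.443 μM, giving Km = 1.443 − 0.732 = 0.711 μM.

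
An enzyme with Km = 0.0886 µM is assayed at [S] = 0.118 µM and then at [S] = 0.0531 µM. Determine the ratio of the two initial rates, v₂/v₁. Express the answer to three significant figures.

0.656

The fractional saturations are [S]/(Km+[S]) = 0.118/0.2066 = 0.5712 and 0.0531/0.1417 = 0.3747.
v₂/v₁ is just their ratio: 0.3747/0.5712 = 0.656.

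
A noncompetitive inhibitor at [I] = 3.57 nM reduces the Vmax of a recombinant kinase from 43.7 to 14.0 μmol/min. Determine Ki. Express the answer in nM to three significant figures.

Noncompetitive: Vmax,app = Vmax/α with α = 1 + [I]/Ki.
α = Vmax/Vmax,app = 43.7/14.0 = 3.121.
Ki = [I]/(α − 1) = 3.57/2.121 = 1.68 nM.

1.68 nM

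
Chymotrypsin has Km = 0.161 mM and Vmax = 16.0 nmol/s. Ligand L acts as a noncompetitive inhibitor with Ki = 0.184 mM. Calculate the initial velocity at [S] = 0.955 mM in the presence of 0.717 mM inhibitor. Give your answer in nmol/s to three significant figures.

With α = 1 + [I]/Ki = 1 + 0.717/0.184 = 4.897, the noncompetitive rate law is v = (Vmax/α)·[S] / (Km + [S]).
v = (16.0/4.897)×0.955 / (0.161 + 0.955) = 3.120/1.116 = 2.80 nmol/s.

2.80 nmol/s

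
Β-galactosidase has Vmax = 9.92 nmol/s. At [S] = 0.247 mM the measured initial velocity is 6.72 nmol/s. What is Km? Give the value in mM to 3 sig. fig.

From v = Vmax[S]/(Km+[S]), Km = [S](Vmax − v)/v.
Km = 0.247 × (9.92 − 6.72) / 6.72 = 0.7904/6.72 = 0.118 mM.

0.118 mM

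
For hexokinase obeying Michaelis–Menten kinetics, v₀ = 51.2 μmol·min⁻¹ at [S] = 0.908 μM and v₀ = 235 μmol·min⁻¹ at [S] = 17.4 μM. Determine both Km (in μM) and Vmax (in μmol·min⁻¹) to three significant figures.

Km = 4.29 μM; Vmax = 293 μmol·min⁻¹

In reciprocal form, 1/v = (Km/Vmax)·(1/[S]) + 1/Vmax. The two points give (1/[S], 1/v) = (1.101, 0.01953) and (0.05747, 0.004255).
Slope = (0.01953 − 0.004255)/(1.101 − 0.05747) = 0.01463; intercept = 0.01953 − 0.01463×1.101 = 0.003414.
Vmax = 1/intercept = 293 μmol·min⁻¹; Km = slope × Vmax = 0.01463 × 293 = 4.29 μM.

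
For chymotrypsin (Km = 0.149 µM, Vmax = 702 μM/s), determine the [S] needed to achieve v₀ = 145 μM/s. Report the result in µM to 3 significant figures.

Rearranging v = Vmax[S]/(Km+[S]) gives [S] = Km·v/(Vmax − v).
[S] = 0.149 × 145 / (702 − 145) = 21.60/557.0 = 0.0388 µM.

0.0388 µM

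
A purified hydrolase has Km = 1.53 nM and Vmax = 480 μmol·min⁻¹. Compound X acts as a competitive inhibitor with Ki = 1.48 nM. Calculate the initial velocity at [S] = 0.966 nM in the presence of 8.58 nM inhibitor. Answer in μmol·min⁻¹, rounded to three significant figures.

α = 1 + [I]/Ki = 1 + 8.58/1.48 = 6.797.
For a competitive inhibitor, Vmax is unchanged and the apparent Km becomes α·Km: Km,app = 10.4 nM, Vmax,app = 480 μmol·min⁻¹.
v = Vmax,app·[S]/(Km,app + [S]) = 480 × 0.966/(10.4 + 0.966) = 40.8 μmol·min⁻¹.

40.8 μmol·min⁻¹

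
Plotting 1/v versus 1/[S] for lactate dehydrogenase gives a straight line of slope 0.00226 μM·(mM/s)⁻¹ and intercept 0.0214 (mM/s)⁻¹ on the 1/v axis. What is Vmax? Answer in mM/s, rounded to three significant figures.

The y-intercept of a Lineweaver–Burk plot equals 1/Vmax, so Vmax = 1/0.0214 = 46.7 mM/s.

46.7 mM/s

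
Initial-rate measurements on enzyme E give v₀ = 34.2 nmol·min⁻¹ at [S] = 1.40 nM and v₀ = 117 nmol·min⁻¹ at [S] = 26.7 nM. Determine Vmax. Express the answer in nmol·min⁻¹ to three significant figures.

From v = Vmax[S]/(Km+[S]), each point gives Vmax = v(Km+[S])/[S].
Equating: 34.2(Km+1.40)/1.40 = 117(Km+26.7)/26.7.
24.43·Km + 34.2 = 4.382·Km + 117, so (24.43 − 4.382)·Km = 117 − 34.2.
Km = 82.80/20.05 = 4.13 nM; then Vmax = 34.2(4.13+1.40)/1.40 = 135 nmol·min⁻¹.

135 nmol·min⁻¹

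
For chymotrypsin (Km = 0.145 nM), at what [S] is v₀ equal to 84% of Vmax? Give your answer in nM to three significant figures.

0.761 nM

v/Vmax = [S]/(Km+[S]) = 0.84, so [S] = Km·0.84/(1 − 0.84) = 0.145 × 5.250.
[S] = 0.761 nM.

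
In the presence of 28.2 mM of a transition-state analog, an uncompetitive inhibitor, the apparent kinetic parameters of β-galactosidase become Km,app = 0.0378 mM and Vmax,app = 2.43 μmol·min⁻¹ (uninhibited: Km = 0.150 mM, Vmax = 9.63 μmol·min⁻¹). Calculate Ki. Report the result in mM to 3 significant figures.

Uncompetitive: Vmax,app = Vmax/α (and Km,app = Km/α) with α = 1 + [I]/Ki.
α = Vmax/Vmax,app = 9.63/2.43 = 3.963.
Since α = 1 + [I]/Ki, [I]/Ki = 3.963 − 1 = 2.963 and Ki = 28.2/2.963 = 9.52 mM.

9.52 mM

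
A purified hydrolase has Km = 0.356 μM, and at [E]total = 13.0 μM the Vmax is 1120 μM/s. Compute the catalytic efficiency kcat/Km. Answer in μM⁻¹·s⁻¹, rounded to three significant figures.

kcat = Vmax/[E]total = 1120/13.0 = 86.2 s⁻¹.
kcat/Km = 86.2/0.356 = 242 μM⁻¹·s⁻¹.

242 μM⁻¹·s⁻¹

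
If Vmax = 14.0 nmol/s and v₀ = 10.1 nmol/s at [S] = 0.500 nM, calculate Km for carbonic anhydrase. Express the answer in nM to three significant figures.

From v = Vmax[S]/(Km+[S]), Km = [S](Vmax − v)/v.
Km = 0.500 × (14.0 − 10.1) / 10.1 = 1.950/10.1 = 0.193 nM.

0.193 nM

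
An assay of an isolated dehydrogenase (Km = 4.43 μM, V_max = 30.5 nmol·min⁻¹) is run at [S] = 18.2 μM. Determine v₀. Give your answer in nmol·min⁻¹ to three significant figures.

[S]/(Km+[S]) = 18.2/22.63 = 0.8042, the fractional saturation.
v = 0.8042 × Vmax = 0.8042 × 30.5 = 24.5 nmol·min⁻¹.

24.5 nmol·min⁻¹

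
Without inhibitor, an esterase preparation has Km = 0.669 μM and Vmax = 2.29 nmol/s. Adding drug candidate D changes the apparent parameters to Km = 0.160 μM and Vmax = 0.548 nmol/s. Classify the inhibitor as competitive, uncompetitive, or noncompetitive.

uncompetitive

Both Km and Vmax decrease by the same factor (~4.18-fold) — characteristic of uncompetitive inhibition.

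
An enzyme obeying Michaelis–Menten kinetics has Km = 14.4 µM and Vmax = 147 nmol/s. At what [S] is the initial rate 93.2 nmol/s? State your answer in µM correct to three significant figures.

Rearranging v = Vmax[S]/(Km+[S]) gives [S] = Km·v/(Vmax − v).
[S] = 14.4 × 93.2 / (147 − 93.2) = 1342/53.80 = 24.9 µM.

24.9 µM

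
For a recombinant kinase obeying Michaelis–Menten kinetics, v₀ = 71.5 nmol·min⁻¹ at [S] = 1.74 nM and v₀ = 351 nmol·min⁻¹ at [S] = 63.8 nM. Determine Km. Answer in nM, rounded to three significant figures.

7.85 nM

From v = Vmax[S]/(Km+[S]), each point gives Vmax = v(Km+[S])/[S].
Equating: 71.5(Km+1.74)/1.74 = 351(Km+63.8)/63.8.
41.09·Km + 71.5 = 5.502·Km + 351, so (41.09 − 5.502)·Km = 351 − 71.5.
Km = 279.5/35.59 = 7.85 nM; then Vmax = 71.5(7.85+1.74)/1.74 = 394 nmol·min⁻¹.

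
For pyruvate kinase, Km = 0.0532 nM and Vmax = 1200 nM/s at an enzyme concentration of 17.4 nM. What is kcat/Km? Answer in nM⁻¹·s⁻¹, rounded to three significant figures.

kcat = Vmax/[E]total = 1200/17.4 = 69.0 s⁻¹.
kcat/Km = 69.0/0.0532 = 1300 nM⁻¹·s⁻¹.

1300 nM⁻¹·s⁻¹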